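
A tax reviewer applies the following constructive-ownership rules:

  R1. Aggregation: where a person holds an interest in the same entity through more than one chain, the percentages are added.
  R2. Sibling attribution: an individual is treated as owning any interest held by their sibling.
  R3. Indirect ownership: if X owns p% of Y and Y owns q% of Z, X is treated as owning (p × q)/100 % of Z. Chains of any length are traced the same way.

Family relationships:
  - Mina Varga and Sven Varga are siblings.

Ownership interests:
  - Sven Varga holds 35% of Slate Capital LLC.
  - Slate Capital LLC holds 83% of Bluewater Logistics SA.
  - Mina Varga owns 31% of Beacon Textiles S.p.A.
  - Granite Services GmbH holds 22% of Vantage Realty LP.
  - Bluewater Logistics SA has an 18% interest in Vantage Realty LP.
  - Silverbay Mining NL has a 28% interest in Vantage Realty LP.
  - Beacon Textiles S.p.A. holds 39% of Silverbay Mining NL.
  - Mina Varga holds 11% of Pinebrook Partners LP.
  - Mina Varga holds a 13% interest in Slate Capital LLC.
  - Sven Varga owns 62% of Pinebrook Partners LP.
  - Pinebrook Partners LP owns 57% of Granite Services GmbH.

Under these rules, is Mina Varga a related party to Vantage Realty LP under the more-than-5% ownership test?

By sibling attribution (R2), Mina Varga is treated as also owning Sven Varga's interest in Slate Capital LLC, giving 13% + 35% = 48%.
By sibling attribution (R2), Mina Varga is treated as also owning Sven Varga's interest in Pinebrook Partners LP, giving 11% + 62% = 73%.
Chain via Beacon Textiles S.p.A. → Silverbay Mining NL (R3): 31% × 39% × 28% = 3.3852% of Vantage Realty LP.
Chain via Slate Capital LLC → Bluewater Logistics SA (R3): 48% × 83% × 18% = 7.1712% of Vantage Realty LP.
Chain via Pinebrook Partners LP → Granite Services GmbH (R3): 73% × 57% × 22% = 9.1542% of Vantage Realty LP.
Aggregating (R1): 3.3852% + 7.1712% + 9.1542% = 19.7106%.
19.7106% exceeds the 5% threshold, so Mina is a related party to Vantage Realty LP.

Yes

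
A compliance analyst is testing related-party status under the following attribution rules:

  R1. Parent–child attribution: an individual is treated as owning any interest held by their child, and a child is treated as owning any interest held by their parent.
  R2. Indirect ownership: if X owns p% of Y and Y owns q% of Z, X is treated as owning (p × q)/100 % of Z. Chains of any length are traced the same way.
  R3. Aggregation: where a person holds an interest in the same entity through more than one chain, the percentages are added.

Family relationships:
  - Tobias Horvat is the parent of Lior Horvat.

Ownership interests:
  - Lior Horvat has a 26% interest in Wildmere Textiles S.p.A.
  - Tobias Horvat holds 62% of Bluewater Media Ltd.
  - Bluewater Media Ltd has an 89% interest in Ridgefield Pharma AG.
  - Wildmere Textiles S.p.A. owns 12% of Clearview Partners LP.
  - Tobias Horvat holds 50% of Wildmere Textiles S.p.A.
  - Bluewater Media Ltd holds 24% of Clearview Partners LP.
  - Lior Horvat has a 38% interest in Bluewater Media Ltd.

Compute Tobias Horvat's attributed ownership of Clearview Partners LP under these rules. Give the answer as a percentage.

33.12%

By parent–child attribution (R1), Tobias Horvat is treated as also owning Lior Horvat's interest in Wildmere Textiles S.p.A, giving 50% + 26% = 76%.
By parent–child attribution (R1), Tobias Horvat is treated as also owning Lior Horvat's interest in Bluewater Media Ltd, giving 62% + 38% = 100%.
Chain via Wildmere Textiles S.p.A. (R2): 76% × 12% = 9.12% of Clearview Partners LP.
Chain via Bluewater Media Ltd (R2): 100% × 24% = 24% of Clearview Partners LP.
Aggregating (R3): 9.12% + 24% = 33.12%.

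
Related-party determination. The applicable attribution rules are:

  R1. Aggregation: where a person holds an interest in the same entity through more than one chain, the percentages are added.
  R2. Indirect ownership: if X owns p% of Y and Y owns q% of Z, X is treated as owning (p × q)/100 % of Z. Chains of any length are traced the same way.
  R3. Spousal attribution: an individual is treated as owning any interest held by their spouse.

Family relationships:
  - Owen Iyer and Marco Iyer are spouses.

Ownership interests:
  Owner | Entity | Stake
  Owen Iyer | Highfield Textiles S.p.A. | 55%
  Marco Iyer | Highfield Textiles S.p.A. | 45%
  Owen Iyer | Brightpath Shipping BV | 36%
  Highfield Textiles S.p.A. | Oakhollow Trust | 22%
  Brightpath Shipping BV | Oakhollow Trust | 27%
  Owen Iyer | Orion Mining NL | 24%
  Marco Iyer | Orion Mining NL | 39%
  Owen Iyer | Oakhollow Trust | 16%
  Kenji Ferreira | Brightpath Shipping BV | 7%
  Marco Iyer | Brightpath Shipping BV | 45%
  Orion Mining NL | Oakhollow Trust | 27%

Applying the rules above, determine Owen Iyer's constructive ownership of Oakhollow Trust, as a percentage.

76.88%

By spousal attribution (R3), Owen Iyer is treated as also owning Marco Iyer's interest in Highfield Textiles S.p.A, giving 55% + 45% = 100%.
By spousal attribution (R3), Owen Iyer is treated as also owning Marco Iyer's interest in Orion Mining NL, giving 24% + 39% = 63%.
By spousal attribution (R3), Owen Iyer is treated as also owning Marco Iyer's interest in Brightpath Shipping BV, giving 36% + 45% = 81%.
Chain via Highfield Textiles S.p.A. (R2): 100% × 22% = 22% of Oakhollow Trust.
Chain via Orion Mining NL (R2): 63% × 27% = 17.01% of Oakhollow Trust.
Chain via Brightpath Shipping BV (R2): 81% × 27% = 21.87% of Oakhollow Trust.
Direct interest in Oakhollow Trust: 16%.
Aggregating (R1): 22% + 17.01% + 21.87% + 16% = 76.88%.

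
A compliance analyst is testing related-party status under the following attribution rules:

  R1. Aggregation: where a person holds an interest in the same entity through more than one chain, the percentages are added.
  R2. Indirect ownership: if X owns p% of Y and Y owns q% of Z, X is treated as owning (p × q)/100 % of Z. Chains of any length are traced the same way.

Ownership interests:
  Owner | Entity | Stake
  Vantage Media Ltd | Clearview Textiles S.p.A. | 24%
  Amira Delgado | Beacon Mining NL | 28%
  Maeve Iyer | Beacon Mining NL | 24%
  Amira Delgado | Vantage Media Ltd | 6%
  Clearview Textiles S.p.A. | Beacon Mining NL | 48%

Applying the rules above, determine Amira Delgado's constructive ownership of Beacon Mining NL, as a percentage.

Chain via Vantage Media Ltd → Clearview Textiles S.p.A. (R2): 6% × 24% × 48% = 0.6912% of Beacon Mining NL.
Direct interest in Beacon Mining NL: 28%.
Aggregating (R1): 0.6912% + 28% = 28.6912%.

28.6912%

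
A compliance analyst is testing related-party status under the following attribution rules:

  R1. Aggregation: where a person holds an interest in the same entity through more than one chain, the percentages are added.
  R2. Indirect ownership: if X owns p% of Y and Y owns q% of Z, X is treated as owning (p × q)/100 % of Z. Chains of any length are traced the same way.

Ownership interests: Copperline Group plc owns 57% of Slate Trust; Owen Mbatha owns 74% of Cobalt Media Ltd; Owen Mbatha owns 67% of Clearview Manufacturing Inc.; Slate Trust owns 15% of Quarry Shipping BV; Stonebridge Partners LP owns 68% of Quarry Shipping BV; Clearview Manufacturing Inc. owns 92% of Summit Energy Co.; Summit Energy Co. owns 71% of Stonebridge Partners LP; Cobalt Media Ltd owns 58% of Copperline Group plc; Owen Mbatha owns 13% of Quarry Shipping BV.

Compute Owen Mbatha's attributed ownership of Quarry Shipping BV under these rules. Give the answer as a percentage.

46.429452%

Chain via Cobalt Media Ltd → Copperline Group plc → Slate Trust (R2): 74% × 58% × 57% × 15% = 3.66966% of Quarry Shipping BV.
Chain via Clearview Manufacturing Inc. → Summit Energy Co. → Stonebridge Partners LP (R2): 67% × 92% × 71% × 68% = 29.759792% of Quarry Shipping BV.
Direct interest in Quarry Shipping BV: 13%.
Aggregating (R1): 3.66966% + 29.759792% + 13% = 46.429452%.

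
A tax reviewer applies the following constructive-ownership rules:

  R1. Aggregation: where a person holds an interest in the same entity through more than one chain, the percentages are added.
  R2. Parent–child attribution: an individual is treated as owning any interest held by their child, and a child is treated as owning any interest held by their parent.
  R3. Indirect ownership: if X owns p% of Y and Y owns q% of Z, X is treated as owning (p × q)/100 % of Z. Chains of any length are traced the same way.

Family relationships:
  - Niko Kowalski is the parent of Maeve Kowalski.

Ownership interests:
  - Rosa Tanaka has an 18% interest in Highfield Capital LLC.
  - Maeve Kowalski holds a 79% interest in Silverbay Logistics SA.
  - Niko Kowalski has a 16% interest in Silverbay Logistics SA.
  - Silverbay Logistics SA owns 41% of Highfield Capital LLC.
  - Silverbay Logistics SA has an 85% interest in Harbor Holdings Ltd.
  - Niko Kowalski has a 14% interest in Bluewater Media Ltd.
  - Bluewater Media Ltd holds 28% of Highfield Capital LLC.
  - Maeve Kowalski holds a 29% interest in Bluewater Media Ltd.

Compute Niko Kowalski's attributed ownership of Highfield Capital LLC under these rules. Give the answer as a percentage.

50.99%

By parent–child attribution (R2), Niko Kowalski is treated as also owning Maeve Kowalski's interest in Bluewater Media Ltd, giving 14% + 29% = 43%.
By parent–child attribution (R2), Niko Kowalski is treated as also owning Maeve Kowalski's interest in Silverbay Logistics SA, giving 16% + 79% = 95%.
Chain via Bluewater Media Ltd (R3): 43% × 28% = 12.04% of Highfield Capital LLC.
Chain via Silverbay Logistics SA (R3): 95% × 41% = 38.95% of Highfield Capital LLC.
Aggregating (R1): 12.04% + 38.95% = 50.99%.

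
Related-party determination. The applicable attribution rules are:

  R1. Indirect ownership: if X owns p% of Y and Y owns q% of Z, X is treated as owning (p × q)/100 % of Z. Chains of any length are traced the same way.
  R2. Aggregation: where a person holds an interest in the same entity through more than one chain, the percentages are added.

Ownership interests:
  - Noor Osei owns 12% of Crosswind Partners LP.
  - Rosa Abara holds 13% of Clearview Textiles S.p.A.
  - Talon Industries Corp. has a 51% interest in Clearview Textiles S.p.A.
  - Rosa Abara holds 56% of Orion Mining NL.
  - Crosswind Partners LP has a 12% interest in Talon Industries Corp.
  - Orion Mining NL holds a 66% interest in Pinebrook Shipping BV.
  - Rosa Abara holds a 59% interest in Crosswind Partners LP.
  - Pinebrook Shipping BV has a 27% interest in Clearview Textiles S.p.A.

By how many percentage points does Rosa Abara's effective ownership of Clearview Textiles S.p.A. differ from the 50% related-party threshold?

23.41

Chain via Crosswind Partners LP → Talon Industries Corp. (R1): 59% × 12% × 51% = 3.6108% of Clearview Textiles S.p.A.
Chain via Orion Mining NL → Pinebrook Shipping BV (R1): 56% × 66% × 27% = 9.9792% of Clearview Textiles S.p.A.
Direct interest in Clearview Textiles S.p.A: 13%.
Aggregating (R2): 3.6108% + 9.9792% + 13% = 26.59%.
26.59% falls short of the 50% threshold by 23.41 percentage points.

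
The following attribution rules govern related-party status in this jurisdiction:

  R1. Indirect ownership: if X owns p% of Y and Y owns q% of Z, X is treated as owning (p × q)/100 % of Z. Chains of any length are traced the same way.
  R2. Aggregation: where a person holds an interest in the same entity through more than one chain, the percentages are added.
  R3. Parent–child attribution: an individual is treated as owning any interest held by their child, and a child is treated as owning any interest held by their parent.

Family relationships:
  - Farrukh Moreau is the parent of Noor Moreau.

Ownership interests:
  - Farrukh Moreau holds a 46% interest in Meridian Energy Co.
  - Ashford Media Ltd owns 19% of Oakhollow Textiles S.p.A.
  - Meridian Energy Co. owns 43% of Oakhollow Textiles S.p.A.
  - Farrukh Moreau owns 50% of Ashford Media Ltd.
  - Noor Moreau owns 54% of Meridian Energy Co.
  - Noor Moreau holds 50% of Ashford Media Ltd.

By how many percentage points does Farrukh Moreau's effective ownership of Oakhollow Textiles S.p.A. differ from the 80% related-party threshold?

By parent–child attribution (R3), Farrukh Moreau is treated as also owning Noor Moreau's interest in Meridian Energy Co, giving 46% + 54% = 100%.
By parent–child attribution (R3), Farrukh Moreau is treated as also owning Noor Moreau's interest in Ashford Media Ltd, giving 50% + 50% = 100%.
Chain via Meridian Energy Co. (R1): 100% × 43% = 43% of Oakhollow Textiles S.p.A.
Chain via Ashford Media Ltd (R1): 100% × 19% = 19% of Oakhollow Textiles S.p.A.
Aggregating (R2): 43% + 19% = 62%.
62% falls short of the 80% threshold by 18 percentage points.

18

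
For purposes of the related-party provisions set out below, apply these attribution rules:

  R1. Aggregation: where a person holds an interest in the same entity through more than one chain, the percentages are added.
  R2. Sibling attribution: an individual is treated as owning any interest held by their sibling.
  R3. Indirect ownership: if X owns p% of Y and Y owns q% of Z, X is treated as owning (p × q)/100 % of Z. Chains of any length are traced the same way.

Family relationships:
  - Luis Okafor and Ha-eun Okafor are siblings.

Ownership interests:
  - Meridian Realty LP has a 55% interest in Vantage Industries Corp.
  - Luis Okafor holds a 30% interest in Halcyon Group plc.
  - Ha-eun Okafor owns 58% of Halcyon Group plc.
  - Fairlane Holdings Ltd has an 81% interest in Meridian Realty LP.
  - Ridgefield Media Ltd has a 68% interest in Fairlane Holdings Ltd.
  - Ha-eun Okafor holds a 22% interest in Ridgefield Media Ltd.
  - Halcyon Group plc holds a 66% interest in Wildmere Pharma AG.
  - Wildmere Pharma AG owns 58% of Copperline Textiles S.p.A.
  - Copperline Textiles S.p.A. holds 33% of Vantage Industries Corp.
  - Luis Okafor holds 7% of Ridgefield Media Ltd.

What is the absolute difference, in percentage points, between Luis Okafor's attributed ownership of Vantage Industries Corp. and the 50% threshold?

By sibling attribution (R2), Luis Okafor is treated as also owning Ha-eun Okafor's interest in Ridgefield Media Ltd, giving 7% + 22% = 29%.
By sibling attribution (R2), Luis Okafor is treated as also owning Ha-eun Okafor's interest in Halcyon Group plc, giving 30% + 58% = 88%.
Chain via Ridgefield Media Ltd → Fairlane Holdings Ltd → Meridian Realty LP (R3): 29% × 68% × 81% × 55% = 8.78526% of Vantage Industries Corp.
Chain via Halcyon Group plc → Wildmere Pharma AG → Copperline Textiles S.p.A. (R3): 88% × 66% × 58% × 33% = 11.116512% of Vantage Industries Corp.
Aggregating (R1): 8.78526% + 11.116512% = 19.901772%.
19.901772% falls short of the 50% threshold by 30.098228 percentage points.

30.098228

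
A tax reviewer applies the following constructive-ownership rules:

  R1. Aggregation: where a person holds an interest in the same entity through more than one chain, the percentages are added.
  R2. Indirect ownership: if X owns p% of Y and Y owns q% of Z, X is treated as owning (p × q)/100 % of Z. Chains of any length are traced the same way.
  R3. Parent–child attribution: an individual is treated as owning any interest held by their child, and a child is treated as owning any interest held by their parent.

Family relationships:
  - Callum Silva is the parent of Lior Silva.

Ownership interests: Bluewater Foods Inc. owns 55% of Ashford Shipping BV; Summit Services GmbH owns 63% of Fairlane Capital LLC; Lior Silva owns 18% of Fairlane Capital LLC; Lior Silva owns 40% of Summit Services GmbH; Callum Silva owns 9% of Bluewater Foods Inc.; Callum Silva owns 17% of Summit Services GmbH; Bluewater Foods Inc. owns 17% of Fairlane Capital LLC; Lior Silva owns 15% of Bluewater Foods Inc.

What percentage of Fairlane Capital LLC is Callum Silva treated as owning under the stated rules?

By parent–child attribution (R3), Callum Silva is treated as also owning Lior Silva's interest in Bluewater Foods Inc, giving 9% + 15% = 24%.
By parent–child attribution (R3), Callum Silva is treated as also owning Lior Silva's interest in Summit Services GmbH, giving 17% + 40% = 57%.
By parent–child attribution (R3), Callum Silva is treated as owning Lior Silva's 18% interest in Fairlane Capital LLC.
Chain via Bluewater Foods Inc. (R2): 24% × 17% = 4.08% of Fairlane Capital LLC.
Chain via Summit Services GmbH (R2): 57% × 63% = 35.91% of Fairlane Capital LLC.
Direct interest in Fairlane Capital LLC: 18%.
Aggregating (R1): 4.08% + 35.91% + 18% = 57.99%.

57.99%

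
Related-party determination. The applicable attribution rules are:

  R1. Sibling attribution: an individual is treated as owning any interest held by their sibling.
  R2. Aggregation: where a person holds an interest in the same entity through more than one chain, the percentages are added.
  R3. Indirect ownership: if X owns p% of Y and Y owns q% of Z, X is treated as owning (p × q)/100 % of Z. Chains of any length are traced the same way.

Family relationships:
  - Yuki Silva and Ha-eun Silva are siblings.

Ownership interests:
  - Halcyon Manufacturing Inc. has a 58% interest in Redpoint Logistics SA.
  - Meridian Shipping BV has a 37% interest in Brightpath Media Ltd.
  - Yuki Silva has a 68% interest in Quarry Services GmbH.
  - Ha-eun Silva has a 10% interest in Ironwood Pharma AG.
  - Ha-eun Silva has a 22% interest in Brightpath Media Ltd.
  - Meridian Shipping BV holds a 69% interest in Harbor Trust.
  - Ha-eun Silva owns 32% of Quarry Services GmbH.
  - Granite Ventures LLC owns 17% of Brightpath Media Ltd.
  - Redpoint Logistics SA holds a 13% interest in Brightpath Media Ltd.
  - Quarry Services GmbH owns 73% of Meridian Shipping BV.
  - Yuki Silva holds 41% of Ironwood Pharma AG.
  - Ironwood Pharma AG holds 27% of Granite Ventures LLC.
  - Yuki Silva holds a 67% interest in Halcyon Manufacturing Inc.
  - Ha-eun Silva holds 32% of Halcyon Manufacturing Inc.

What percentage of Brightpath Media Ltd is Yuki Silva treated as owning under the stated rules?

58.8155%

By sibling attribution (R1), Yuki Silva is treated as also owning Ha-eun Silva's interest in Halcyon Manufacturing Inc, giving 67% + 32% = 99%.
By sibling attribution (R1), Yuki Silva is treated as also owning Ha-eun Silva's interest in Ironwood Pharma AG, giving 41% + 10% = 51%.
By sibling attribution (R1), Yuki Silva is treated as also owning Ha-eun Silva's interest in Quarry Services GmbH, giving 68% + 32% = 100%.
By sibling attribution (R1), Yuki Silva is treated as owning Ha-eun Silva's 22% interest in Brightpath Media Ltd.
Chain via Halcyon Manufacturing Inc. → Redpoint Logistics SA (R3): 99% × 58% × 13% = 7.4646% of Brightpath Media Ltd.
Chain via Ironwood Pharma AG → Granite Ventures LLC (R3): 51% × 27% × 17% = 2.3409% of Brightpath Media Ltd.
Chain via Quarry Services GmbH → Meridian Shipping BV (R3): 100% × 73% × 37% = 27.01% of Brightpath Media Ltd.
Direct interest in Brightpath Media Ltd: 22%.
Aggregating (R2): 7.4646% + 2.3409% + 27.01% + 22% = 58.8155%.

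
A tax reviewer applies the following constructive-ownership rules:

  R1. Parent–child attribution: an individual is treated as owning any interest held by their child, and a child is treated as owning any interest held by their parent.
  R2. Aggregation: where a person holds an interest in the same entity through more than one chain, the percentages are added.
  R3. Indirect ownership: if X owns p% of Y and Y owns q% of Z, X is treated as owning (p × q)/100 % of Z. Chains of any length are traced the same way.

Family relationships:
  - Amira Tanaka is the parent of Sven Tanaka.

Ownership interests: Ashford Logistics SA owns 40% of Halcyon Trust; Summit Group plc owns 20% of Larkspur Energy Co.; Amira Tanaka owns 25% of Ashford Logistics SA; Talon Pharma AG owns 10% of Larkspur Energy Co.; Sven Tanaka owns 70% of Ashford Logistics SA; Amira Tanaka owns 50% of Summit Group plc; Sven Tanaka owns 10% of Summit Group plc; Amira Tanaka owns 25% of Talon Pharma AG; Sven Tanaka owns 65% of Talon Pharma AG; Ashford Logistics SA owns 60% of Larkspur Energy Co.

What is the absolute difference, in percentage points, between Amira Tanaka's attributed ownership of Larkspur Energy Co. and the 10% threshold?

By parent–child attribution (R1), Amira Tanaka is treated as also owning Sven Tanaka's interest in Ashford Logistics SA, giving 25% + 70% = 95%.
By parent–child attribution (R1), Amira Tanaka is treated as also owning Sven Tanaka's interest in Summit Group plc, giving 50% + 10% = 60%.
By parent–child attribution (R1), Amira Tanaka is treated as also owning Sven Tanaka's interest in Talon Pharma AG, giving 25% + 65% = 90%.
Chain via Ashford Logistics SA (R3): 95% × 60% = 57% of Larkspur Energy Co.
Chain via Summit Group plc (R3): 60% × 20% = 12% of Larkspur Energy Co.
Chain via Talon Pharma AG (R3): 90% × 10% = 9% of Larkspur Energy Co.
Aggregating (R2): 57% + 12% + 9% = 78%.
78% exceeds the 10% threshold by 68 percentage points.

68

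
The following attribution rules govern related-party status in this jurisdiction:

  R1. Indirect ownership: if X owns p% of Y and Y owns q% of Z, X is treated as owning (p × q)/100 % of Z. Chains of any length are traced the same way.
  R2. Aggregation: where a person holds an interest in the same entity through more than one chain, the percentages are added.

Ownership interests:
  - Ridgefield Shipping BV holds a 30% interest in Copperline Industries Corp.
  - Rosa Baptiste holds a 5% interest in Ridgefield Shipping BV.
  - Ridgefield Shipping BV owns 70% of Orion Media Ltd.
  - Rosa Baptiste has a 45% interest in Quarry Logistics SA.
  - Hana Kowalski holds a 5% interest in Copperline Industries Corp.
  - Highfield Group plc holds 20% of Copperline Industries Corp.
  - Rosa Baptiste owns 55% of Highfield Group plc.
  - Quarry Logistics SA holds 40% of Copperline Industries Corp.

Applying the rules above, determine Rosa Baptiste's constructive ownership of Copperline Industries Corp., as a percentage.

30.5%

Chain via Quarry Logistics SA (R1): 45% × 40% = 18% of Copperline Industries Corp.
Chain via Highfield Group plc (R1): 55% × 20% = 11% of Copperline Industries Corp.
Chain via Ridgefield Shipping BV (R1): 5% × 30% = 1.5% of Copperline Industries Corp.
Aggregating (R2): 18% + 11% + 1.5% = 30.5%.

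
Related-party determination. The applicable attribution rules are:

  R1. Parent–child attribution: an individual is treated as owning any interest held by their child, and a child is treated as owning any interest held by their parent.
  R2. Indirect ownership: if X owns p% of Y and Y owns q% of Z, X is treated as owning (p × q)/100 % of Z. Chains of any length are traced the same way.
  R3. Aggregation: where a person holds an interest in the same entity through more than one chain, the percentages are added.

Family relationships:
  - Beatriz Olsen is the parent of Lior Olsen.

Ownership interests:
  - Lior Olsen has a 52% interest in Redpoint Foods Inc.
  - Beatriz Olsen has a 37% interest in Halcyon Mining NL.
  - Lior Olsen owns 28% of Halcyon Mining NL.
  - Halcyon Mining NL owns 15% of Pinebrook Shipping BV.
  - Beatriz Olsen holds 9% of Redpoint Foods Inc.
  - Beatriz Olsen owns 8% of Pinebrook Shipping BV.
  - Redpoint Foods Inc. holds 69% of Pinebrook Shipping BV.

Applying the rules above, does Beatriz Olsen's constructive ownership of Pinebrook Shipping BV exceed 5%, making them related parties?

Yes

By parent–child attribution (R1), Beatriz Olsen is treated as also owning Lior Olsen's interest in Redpoint Foods Inc, giving 9% + 52% = 61%.
By parent–child attribution (R1), Beatriz Olsen is treated as also owning Lior Olsen's interest in Halcyon Mining NL, giving 37% + 28% = 65%.
Chain via Redpoint Foods Inc. (R2): 61% × 69% = 42.09% of Pinebrook Shipping BV.
Chain via Halcyon Mining NL (R2): 65% × 15% = 9.75% of Pinebrook Shipping BV.
Direct interest in Pinebrook Shipping BV: 8%.
Aggregating (R3): 42.09% + 9.75% + 8% = 59.84%.
59.84% exceeds the 5% threshold, so Beatriz is a related party to Pinebrook Shipping BV.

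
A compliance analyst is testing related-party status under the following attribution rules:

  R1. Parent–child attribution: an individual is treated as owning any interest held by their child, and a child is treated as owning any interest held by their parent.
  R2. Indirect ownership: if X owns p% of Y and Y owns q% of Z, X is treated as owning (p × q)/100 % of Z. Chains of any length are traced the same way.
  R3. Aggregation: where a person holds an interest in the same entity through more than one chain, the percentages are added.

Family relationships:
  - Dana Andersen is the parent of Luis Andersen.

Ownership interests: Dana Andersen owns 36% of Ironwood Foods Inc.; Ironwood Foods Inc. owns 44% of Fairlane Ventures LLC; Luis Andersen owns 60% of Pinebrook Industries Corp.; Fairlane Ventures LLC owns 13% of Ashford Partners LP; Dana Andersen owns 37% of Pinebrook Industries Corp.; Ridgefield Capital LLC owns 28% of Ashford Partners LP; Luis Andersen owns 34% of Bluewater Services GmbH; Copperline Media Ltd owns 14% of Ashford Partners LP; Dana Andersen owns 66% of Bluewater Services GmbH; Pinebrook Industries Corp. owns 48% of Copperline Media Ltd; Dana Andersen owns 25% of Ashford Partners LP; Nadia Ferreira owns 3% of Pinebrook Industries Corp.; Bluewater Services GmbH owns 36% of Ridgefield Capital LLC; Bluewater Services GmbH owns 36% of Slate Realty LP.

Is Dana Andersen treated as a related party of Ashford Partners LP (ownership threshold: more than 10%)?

Yes

By parent–child attribution (R1), Dana Andersen is treated as also owning Luis Andersen's interest in Pinebrook Industries Corp, giving 37% + 60% = 97%.
By parent–child attribution (R1), Dana Andersen is treated as also owning Luis Andersen's interest in Bluewater Services GmbH, giving 66% + 34% = 100%.
Chain via Pinebrook Industries Corp. → Copperline Media Ltd (R2): 97% × 48% × 14% = 6.5184% of Ashford Partners LP.
Chain via Ironwood Foods Inc. → Fairlane Ventures LLC (R2): 36% × 44% × 13% = 2.0592% of Ashford Partners LP.
Chain via Bluewater Services GmbH → Ridgefield Capital LLC (R2): 100% × 36% × 28% = 10.08% of Ashford Partners LP.
Direct interest in Ashford Partners LP: 25%.
Aggregating (R3): 6.5184% + 2.0592% + 10.08% + 25% = 43.6576%.
43.6576% exceeds the 10% threshold, so Dana is a related party to Ashford Partners LP.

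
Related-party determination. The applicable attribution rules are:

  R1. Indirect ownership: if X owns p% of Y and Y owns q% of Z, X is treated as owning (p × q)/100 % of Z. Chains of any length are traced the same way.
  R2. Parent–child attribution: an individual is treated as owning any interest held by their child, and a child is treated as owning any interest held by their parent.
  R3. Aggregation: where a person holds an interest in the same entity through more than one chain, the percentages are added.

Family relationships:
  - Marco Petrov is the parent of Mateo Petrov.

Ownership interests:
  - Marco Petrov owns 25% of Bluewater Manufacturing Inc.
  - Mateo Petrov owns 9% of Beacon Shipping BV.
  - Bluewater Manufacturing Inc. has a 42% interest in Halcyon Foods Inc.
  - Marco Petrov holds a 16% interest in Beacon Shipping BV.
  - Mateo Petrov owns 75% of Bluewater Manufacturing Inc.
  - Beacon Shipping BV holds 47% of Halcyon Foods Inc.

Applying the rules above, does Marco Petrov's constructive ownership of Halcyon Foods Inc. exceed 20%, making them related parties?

Yes

By parent–child attribution (R2), Marco Petrov is treated as also owning Mateo Petrov's interest in Bluewater Manufacturing Inc, giving 25% + 75% = 100%.
By parent–child attribution (R2), Marco Petrov is treated as also owning Mateo Petrov's interest in Beacon Shipping BV, giving 16% + 9% = 25%.
Chain via Bluewater Manufacturing Inc. (R1): 100% × 42% = 42% of Halcyon Foods Inc.
Chain via Beacon Shipping BV (R1): 25% × 47% = 11.75% of Halcyon Foods Inc.
Aggregating (R3): 42% + 11.75% = 53.75%.
53.75% exceeds the 20% threshold, so Marco is a related party to Halcyon Foods Inc.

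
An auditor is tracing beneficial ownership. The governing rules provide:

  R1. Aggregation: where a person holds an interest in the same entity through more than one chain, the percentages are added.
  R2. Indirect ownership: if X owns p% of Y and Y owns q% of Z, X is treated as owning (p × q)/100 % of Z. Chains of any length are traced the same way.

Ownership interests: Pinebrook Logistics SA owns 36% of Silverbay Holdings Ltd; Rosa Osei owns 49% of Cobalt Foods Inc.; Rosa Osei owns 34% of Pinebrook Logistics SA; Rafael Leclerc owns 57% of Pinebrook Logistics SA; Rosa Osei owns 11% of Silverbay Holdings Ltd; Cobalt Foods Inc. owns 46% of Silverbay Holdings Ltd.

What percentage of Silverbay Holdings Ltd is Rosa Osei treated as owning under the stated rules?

Chain via Cobalt Foods Inc. (R2): 49% × 46% = 22.54% of Silverbay Holdings Ltd.
Chain via Pinebrook Logistics SA (R2): 34% × 36% = 12.24% of Silverbay Holdings Ltd.
Direct interest in Silverbay Holdings Ltd: 11%.
Aggregating (R1): 22.54% + 12.24% + 11% = 45.78%.

45.78%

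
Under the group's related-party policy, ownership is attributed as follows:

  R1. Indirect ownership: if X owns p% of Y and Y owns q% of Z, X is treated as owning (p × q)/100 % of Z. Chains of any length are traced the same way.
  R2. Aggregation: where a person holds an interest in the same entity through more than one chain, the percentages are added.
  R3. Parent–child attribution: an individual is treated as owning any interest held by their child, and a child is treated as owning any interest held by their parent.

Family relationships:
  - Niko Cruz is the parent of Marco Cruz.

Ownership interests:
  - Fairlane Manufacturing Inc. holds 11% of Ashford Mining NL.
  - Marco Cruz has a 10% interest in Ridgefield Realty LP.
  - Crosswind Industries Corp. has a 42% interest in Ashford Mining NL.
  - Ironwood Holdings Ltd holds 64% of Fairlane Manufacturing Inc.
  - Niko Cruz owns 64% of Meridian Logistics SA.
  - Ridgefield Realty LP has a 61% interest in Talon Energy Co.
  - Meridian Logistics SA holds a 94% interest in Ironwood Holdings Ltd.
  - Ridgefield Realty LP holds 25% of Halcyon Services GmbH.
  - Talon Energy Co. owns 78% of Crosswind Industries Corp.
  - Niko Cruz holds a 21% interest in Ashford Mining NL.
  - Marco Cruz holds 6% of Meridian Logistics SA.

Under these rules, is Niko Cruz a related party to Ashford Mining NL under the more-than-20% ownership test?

By parent–child attribution (R3), Niko Cruz is treated as also owning Marco Cruz's interest in Meridian Logistics SA, giving 64% + 6% = 70%.
By parent–child attribution (R3), Niko Cruz is treated as owning Marco Cruz's 10% interest in Ridgefield Realty LP.
Chain via Meridian Logistics SA → Ironwood Holdings Ltd → Fairlane Manufacturing Inc. (R1): 70% × 94% × 64% × 11% = 4.63232% of Ashford Mining NL.
Direct interest in Ashford Mining NL: 21%.
Chain via Ridgefield Realty LP → Talon Energy Co. → Crosswind Industries Corp. (R1): 10% × 61% × 78% × 42% = 1.99836% of Ashford Mining NL.
Aggregating (R2): 4.63232% + 21% + 1.99836% = 27.63068%.
27.63068% exceeds the 20% threshold, so Niko is a related party to Ashford Mining NL.

Yes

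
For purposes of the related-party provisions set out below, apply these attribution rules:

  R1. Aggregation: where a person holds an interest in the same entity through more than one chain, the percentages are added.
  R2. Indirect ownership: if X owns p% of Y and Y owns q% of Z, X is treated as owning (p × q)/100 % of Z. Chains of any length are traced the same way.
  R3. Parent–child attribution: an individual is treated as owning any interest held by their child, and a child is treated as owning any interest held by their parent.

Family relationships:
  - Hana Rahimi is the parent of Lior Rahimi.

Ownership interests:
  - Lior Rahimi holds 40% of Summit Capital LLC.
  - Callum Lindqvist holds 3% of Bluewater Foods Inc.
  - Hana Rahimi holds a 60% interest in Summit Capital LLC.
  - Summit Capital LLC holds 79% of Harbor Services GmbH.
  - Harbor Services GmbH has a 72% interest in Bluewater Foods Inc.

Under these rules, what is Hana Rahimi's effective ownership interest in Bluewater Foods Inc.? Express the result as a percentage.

56.88%

By parent–child attribution (R3), Hana Rahimi is treated as also owning Lior Rahimi's interest in Summit Capital LLC, giving 60% + 40% = 100%.
Chain via Summit Capital LLC → Harbor Services GmbH (R2): 100% × 79% × 72% = 56.88% of Bluewater Foods Inc.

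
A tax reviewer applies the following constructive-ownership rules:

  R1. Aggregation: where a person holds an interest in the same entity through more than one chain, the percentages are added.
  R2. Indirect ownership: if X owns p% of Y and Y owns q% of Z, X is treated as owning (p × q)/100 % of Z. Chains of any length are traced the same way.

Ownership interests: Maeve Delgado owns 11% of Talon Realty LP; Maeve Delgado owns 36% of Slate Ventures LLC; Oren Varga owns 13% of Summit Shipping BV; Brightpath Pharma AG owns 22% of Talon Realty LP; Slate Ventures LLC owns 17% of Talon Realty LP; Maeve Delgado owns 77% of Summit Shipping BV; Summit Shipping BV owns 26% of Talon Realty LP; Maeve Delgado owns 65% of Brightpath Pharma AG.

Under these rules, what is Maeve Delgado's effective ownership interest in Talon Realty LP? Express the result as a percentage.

51.44%

Chain via Brightpath Pharma AG (R2): 65% × 22% = 14.3% of Talon Realty LP.
Chain via Slate Ventures LLC (R2): 36% × 17% = 6.12% of Talon Realty LP.
Chain via Summit Shipping BV (R2): 77% × 26% = 20.02% of Talon Realty LP.
Direct interest in Talon Realty LP: 11%.
Aggregating (R1): 14.3% + 6.12% + 20.02% + 11% = 51.44%.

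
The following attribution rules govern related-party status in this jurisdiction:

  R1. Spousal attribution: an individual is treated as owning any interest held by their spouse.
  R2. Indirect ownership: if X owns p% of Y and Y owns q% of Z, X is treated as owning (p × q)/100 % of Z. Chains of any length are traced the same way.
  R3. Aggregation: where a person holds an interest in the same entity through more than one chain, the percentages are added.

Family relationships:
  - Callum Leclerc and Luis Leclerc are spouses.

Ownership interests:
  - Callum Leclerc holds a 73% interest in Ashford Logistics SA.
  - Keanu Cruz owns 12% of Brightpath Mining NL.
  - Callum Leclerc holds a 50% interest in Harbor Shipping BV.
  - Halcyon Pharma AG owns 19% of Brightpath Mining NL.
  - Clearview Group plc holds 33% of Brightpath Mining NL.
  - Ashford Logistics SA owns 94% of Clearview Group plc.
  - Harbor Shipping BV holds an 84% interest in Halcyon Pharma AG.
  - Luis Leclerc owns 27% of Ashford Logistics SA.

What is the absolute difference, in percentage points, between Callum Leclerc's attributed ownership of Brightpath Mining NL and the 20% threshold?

By spousal attribution (R1), Callum Leclerc is treated as also owning Luis Leclerc's interest in Ashford Logistics SA, giving 73% + 27% = 100%.
Chain via Harbor Shipping BV → Halcyon Pharma AG (R2): 50% × 84% × 19% = 7.98% of Brightpath Mining NL.
Chain via Ashford Logistics SA → Clearview Group plc (R2): 100% × 94% × 33% = 31.02% of Brightpath Mining NL.
Aggregating (R3): 7.98% + 31.02% = 39%.
39% exceeds the 20% threshold by 19 percentage points.

19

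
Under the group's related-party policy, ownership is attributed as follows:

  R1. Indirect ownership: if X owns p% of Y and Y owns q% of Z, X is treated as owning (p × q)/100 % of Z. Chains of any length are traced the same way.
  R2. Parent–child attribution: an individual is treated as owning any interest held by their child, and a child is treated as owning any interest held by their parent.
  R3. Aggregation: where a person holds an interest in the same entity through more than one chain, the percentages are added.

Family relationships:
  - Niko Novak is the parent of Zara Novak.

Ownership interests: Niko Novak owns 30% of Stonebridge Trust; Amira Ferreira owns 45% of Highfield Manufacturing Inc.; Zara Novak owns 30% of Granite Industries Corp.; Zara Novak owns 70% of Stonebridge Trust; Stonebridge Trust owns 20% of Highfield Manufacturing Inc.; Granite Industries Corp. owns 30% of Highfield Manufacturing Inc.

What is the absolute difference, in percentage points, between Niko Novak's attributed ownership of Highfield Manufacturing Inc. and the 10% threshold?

By parent–child attribution (R2), Niko Novak is treated as also owning Zara Novak's interest in Stonebridge Trust, giving 30% + 70% = 100%.
By parent–child attribution (R2), Niko Novak is treated as owning Zara Novak's 30% interest in Granite Industries Corp.
Chain via Stonebridge Trust (R1): 100% × 20% = 20% of Highfield Manufacturing Inc.
Chain via Granite Industries Corp. (R1): 30% × 30% = 9% of Highfield Manufacturing Inc.
Aggregating (R3): 20% + 9% = 29%.
29% exceeds the 10% threshold by 19 percentage points.

19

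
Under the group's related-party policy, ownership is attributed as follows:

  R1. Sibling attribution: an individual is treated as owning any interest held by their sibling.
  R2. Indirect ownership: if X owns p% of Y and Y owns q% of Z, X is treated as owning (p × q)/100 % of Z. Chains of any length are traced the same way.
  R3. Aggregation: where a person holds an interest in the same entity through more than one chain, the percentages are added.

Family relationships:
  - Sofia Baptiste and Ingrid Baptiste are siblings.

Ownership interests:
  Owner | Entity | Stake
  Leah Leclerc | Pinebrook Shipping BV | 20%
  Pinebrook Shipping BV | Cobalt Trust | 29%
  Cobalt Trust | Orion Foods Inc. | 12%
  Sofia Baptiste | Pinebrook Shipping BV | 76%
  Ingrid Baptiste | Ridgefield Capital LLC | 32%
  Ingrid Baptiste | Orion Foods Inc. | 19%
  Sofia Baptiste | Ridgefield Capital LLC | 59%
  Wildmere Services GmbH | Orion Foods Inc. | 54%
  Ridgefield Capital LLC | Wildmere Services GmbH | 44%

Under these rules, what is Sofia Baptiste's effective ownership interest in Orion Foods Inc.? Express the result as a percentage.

By sibling attribution (R1), Sofia Baptiste is treated as also owning Ingrid Baptiste's interest in Ridgefield Capital LLC, giving 59% + 32% = 91%.
By sibling attribution (R1), Sofia Baptiste is treated as owning Ingrid Baptiste's 19% interest in Orion Foods Inc.
Chain via Pinebrook Shipping BV → Cobalt Trust (R2): 76% × 29% × 12% = 2.6448% of Orion Foods Inc.
Chain via Ridgefield Capital LLC → Wildmere Services GmbH (R2): 91% × 44% × 54% = 21.6216% of Orion Foods Inc.
Direct interest in Orion Foods Inc: 19%.
Aggregating (R3): 2.6448% + 21.6216% + 19% = 43.2664%.

43.2664%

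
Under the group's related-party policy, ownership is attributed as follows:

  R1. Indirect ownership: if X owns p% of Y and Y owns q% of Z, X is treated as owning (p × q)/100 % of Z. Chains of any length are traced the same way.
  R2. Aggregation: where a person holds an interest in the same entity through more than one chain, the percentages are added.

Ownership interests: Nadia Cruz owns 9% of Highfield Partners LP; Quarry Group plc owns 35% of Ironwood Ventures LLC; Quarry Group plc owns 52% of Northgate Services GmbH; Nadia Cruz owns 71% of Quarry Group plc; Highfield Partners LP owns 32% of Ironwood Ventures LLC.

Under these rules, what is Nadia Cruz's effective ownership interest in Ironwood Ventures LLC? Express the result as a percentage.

27.73%

Chain via Highfield Partners LP (R1): 9% × 32% = 2.88% of Ironwood Ventures LLC.
Chain via Quarry Group plc (R1): 71% × 35% = 24.85% of Ironwood Ventures LLC.
Aggregating (R2): 2.88% + 24.85% = 27.73%.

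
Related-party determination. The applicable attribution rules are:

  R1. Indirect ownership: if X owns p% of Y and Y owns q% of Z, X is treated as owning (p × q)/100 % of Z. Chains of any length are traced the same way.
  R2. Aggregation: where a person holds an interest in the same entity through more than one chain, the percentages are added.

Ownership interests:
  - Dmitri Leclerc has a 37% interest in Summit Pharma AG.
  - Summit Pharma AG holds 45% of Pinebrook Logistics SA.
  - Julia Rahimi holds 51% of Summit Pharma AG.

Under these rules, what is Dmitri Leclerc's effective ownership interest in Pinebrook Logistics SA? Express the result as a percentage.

Chain via Summit Pharma AG (R1): 37% × 45% = 16.65% of Pinebrook Logistics SA.

16.65%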